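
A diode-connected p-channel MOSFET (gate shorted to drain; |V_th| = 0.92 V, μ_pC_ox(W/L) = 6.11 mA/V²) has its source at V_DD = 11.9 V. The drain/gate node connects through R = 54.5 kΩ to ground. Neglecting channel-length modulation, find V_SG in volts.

V_SG = 1.17 V

With gate tied to drain, V_SG = V_SD ≥ V_SG − |V_th|, so the device is in saturation.
KCL at the drain: ½ k_p (V_SG − |V_th|)² = (V_DD − V_SG)/R.
Let x = V_SG − 0.92. Then 166 x² + x − 10.98 = 0, giving x = 0.254 V (positive root), so V_SG = 1.17 V.
I_D = (V_DD − V_SG)/R = (11.9 − 1.17) / 54.5 = 0.197 mA.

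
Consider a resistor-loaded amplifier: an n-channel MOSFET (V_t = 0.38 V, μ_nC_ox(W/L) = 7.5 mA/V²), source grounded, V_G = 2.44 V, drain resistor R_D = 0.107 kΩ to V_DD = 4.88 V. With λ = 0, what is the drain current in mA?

I_D = 15.9 mA

V_GS = V_G = 2.44 V, so V_ov = 2.44 − 0.38 = 2.06 V.
Assume saturation: I_D = ½ k_n V_ov² = 0.5 × 7.5 × 2.06² = 15.9 mA, giving V_DS = V_DD − I_D R_D = 4.88 − 15.9 × 0.107 = 3.18 V.
V_DS = 3.18 V ≥ V_ov = 2.06 V, confirming saturation.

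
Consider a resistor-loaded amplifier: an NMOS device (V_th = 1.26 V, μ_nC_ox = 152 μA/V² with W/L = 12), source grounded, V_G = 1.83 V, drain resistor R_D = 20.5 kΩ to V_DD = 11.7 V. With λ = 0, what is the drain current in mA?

I_D = 0.296 mA

V_GS = V_G = 1.83 V, so V_ov = 1.83 − 1.26 = 0.57 V.
k_n = μ_nC_ox · (W/L) = 1.824 mA/V².
Assume saturation: I_D = ½ k_n V_ov² = 0.5 × 1.824 × 0.57² = 0.296 mA, giving V_DS = V_DD − I_D R_D = 11.7 − 0.296 × 20.5 = 5.63 V.
V_DS = 5.63 V ≥ V_ov = 0.57 V, confirming saturation.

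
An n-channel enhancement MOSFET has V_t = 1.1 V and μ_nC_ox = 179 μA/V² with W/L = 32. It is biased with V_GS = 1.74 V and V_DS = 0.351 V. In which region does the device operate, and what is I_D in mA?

Triode; I_D = 0.934 mA

k_n = μ_nC_ox · (W/L) = 5.728 mA/V².
V_ov = V_GS − V_t = 1.74 − 1.1 = 0.64 V.
Since V_DS = 0.351 V < V_ov = 0.64 V, the device is in the triode region.
I_D = k_n [V_ov · V_DS − ½ V_DS²] = 5.728 × [0.64 × 0.351 − 0.5 × 0.351²] = 0.934 mA.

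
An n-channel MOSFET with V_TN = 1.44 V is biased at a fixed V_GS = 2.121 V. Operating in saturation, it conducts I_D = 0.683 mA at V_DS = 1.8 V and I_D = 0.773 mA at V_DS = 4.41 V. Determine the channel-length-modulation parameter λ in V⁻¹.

λ = 0.0555 V⁻¹

With V_GS fixed, I_D ∝ (1 + λ V_DS) in saturation, so I_D2/I_D1 = (1 + λ V_DS2)/(1 + λ V_DS1).
0.773/0.683 = 1.132 = (1 + 4.41 λ)/(1 + 1.8 λ).
Solving: λ (I_D1 V_DS2 − I_D2 V_DS1) = I_D2 − I_D1, so λ = (0.773 − 0.683) / (0.683 × 4.41 − 0.773 × 1.8) = 0.09 / 1.62 = 0.0555 V⁻¹.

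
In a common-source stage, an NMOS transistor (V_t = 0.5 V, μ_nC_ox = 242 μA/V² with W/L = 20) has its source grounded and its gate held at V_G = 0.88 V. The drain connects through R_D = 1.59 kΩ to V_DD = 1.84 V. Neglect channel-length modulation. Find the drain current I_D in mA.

V_GS = V_G = 0.88 V, so V_ov = 0.88 − 0.5 = 0.38 V.
k_n = μ_nC_ox · (W/L) = 4.84 mA/V².
Assume saturation: I_D = ½ k_n V_ov² = 0.5 × 4.84 × 0.38² = 0.349 mA, giving V_DS = V_DD − I_D R_D = 1.84 − 0.349 × 1.59 = 1.28 V.
V_DS = 1.28 V ≥ V_ov = 0.38 V, confirming saturation.

I_D = 0.349 mA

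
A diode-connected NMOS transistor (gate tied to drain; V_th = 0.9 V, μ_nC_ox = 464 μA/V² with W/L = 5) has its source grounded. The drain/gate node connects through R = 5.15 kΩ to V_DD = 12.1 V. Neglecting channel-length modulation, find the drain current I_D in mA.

With gate tied to drain, V_GS = V_DS ≥ V_GS − V_th, so the device is in saturation.
k_n = μ_nC_ox · (W/L) = 2.32 mA/V².
KCL at the drain: ½ k_n (V_GS − V_th)² = (V_DD − V_GS)/R.
Let x = V_GS − 0.9. Then 5.97 x² + x − 11.2 = 0, giving x = 1.29 V (positive root), so V_GS = 2.19 V.
I_D = (V_DD − V_GS)/R = (12.1 − 2.19) / 5.15 = 1.92 mA.

I_D = 1.92 mA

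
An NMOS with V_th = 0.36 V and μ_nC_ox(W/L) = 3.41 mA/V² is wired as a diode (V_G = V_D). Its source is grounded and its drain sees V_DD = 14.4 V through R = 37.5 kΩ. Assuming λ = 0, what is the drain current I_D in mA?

With gate tied to drain, V_GS = V_DS ≥ V_GS − V_th, so the device is in saturation.
KCL at the drain: ½ k_n (V_GS − V_th)² = (V_DD − V_GS)/R.
Let x = V_GS − 0.36. Then 63.9 x² + x − 14.04 = 0, giving x = 0.461 V (positive root), so V_GS = 0.821 V.
I_D = (V_DD − V_GS)/R = (14.4 − 0.821) / 37.5 = 0.362 mA.

I_D = 0.362 mA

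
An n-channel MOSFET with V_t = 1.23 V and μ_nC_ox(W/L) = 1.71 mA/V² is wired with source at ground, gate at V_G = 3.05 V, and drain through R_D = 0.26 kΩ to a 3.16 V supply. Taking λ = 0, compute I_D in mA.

V_GS = V_G = 3.05 V, so V_ov = 3.05 − 1.23 = 1.82 V.
Assume saturation: I_D = ½ k_n V_ov² = 0.5 × 1.71 × 1.82² = 2.83 mA, giving V_DS = V_DD − I_D R_D = 3.16 − 2.83 × 0.26 = 2.42 V.
V_DS = 2.42 V ≥ V_ov = 1.82 V, confirming saturation.

I_D = 2.83 mA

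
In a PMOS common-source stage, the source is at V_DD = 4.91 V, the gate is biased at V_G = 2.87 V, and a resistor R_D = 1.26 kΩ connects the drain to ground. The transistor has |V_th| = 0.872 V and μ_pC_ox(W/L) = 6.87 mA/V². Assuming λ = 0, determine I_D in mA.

I_D = 3.45 mA

V_SG = V_DD − V_G = 4.91 − 2.87 = 2.04 V, so V_ov = 2.04 − 0.872 = 1.17 V.
Assume saturation: I_D = ½ k_p V_ov² = 0.5 × 6.87 × 1.17² = 4.69 mA, giving V_SD = V_DD − I_D R_D = 4.91 − 4.69 × 1.26 = -0.994 V.
But -0.994 V < V_ov = 1.17 V, so the device is actually in triode.
In triode I_D = k_p[V_ov V_SD − ½ V_SD²] and I_D = (V_DD − V_SD)/R_D. Equating: 4.33 V_SD² − 11.11 V_SD + 4.91 = 0, giving V_SD = 0.567 V (the root below V_ov).
I_D = (4.91 − 0.567) / 1.26 = 3.45 mA.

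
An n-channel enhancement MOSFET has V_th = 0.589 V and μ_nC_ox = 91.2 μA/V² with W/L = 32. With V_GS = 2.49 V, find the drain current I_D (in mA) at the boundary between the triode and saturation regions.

I_D = 5.27 mA

At the boundary V_DS = V_ov = V_GS − V_th = 2.49 − 0.589 = 1.9 V.
k_n = μ_nC_ox · (W/L) = 2.918 mA/V².
I_D = ½ k_n V_ov² = 0.5 × 2.918 × 1.9² = 5.27 mA.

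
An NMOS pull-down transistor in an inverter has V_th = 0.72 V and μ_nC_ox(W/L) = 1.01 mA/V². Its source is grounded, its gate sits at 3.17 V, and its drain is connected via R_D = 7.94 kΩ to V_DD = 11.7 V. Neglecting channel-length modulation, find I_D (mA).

V_GS = V_G = 3.17 V, so V_ov = 3.17 − 0.72 = 2.45 V.
Assume saturation: I_D = ½ k_n V_ov² = 0.5 × 1.01 × 2.45² = 3.03 mA, giving V_DS = V_DD − I_D R_D = 11.7 − 3.03 × 7.94 = -12.4 V.
But -12.4 V < V_ov = 2.45 V, so the device is actually in triode.
In triode I_D = k_n[V_ov V_DS − ½ V_DS²] and I_D = (V_DD − V_DS)/R_D. Equating: 4.01 V_DS² − 20.65 V_DS + 11.7 = 0, giving V_DS = 0.648 V (the root below V_ov).
I_D = (11.7 − 0.648) / 7.94 = 1.39 mA.

I_D = 1.39 mA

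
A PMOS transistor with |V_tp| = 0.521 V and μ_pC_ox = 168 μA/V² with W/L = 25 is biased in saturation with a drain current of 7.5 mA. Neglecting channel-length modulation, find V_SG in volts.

V_SG = 2.41 V

k_p = μ_pC_ox · (W/L) = 4.2 mA/V².
In saturation I_D = ½ k_p (V_SG − |V_tp|)², so V_SG − |V_tp| = √(2 I_D / k_p) = √(2 × 7.5 / 4.2) = 1.89 V.
V_SG = 0.521 + 1.89 = 2.41 V.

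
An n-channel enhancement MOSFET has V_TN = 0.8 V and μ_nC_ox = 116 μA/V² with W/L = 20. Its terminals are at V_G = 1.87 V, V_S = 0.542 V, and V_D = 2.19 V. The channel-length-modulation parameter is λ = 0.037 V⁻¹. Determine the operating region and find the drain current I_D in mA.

V_GS = V_G − V_S = 1.87 − 0.542 = 1.33 V; V_DS = V_D − V_S = 2.19 − 0.542 = 1.65 V.
k_n = μ_nC_ox · (W/L) = 2.32 mA/V².
V_ov = V_GS − V_TN = 1.33 − 0.8 = 0.528 V.
Since V_DS = 1.65 V ≥ V_ov = 0.528 V, the device is in saturation.
I_D = ½ k_n V_ov² (1 + λ V_DS) = 0.5 × 2.32 × 0.528² × (1 + 0.037 × 1.65) = 0.343 mA.

Saturation; I_D = 0.343 mA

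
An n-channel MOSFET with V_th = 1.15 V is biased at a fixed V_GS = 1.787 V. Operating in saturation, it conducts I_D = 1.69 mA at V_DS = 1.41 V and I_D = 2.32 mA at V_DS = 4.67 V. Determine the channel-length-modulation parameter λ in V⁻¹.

λ = 0.136 V⁻¹

With V_GS fixed, I_D ∝ (1 + λ V_DS) in saturation, so I_D2/I_D1 = (1 + λ V_DS2)/(1 + λ V_DS1).
2.32/1.69 = 1.373 = (1 + 4.67 λ)/(1 + 1.41 λ).
Solving: λ (I_D1 V_DS2 − I_D2 V_DS1) = I_D2 − I_D1, so λ = (2.32 − 1.69) / (1.69 × 4.67 − 2.32 × 1.41) = 0.63 / 4.62 = 0.136 V⁻¹.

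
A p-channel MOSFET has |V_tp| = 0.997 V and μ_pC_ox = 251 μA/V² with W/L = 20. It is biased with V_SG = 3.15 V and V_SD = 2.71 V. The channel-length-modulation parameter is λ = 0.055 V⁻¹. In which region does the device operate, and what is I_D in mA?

Saturation; I_D = 13.4 mA

k_p = μ_pC_ox · (W/L) = 5.02 mA/V².
V_ov = V_SG − |V_tp| = 3.15 − 0.997 = 2.15 V.
Since V_SD = 2.71 V ≥ V_ov = 2.15 V, the device is in saturation.
I_D = ½ k_p V_ov² (1 + λ V_SD) = 0.5 × 5.02 × 2.15² × (1 + 0.055 × 2.71) = 13.4 mA.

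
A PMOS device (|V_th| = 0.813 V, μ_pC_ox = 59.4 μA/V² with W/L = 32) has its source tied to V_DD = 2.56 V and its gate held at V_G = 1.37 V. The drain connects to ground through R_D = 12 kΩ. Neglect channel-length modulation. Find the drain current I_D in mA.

V_SG = V_DD − V_G = 2.56 − 1.37 = 1.19 V, so V_ov = 1.19 − 0.813 = 0.377 V.
k_p = μ_pC_ox · (W/L) = 1.901 mA/V².
Assume saturation: I_D = ½ k_p V_ov² = 0.5 × 1.901 × 0.377² = 0.135 mA, giving V_SD = V_DD − I_D R_D = 2.56 − 0.135 × 12 = 0.939 V.
V_SD = 0.939 V ≥ V_ov = 0.377 V, confirming saturation.

I_D = 0.135 mA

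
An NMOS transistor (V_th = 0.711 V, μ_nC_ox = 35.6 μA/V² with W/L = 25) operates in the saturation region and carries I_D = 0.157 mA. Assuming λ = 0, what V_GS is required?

k_n = μ_nC_ox · (W/L) = 0.89 mA/V².
In saturation I_D = ½ k_n (V_GS − V_th)², so V_GS − V_th = √(2 I_D / k_n) = √(2 × 0.157 / 0.89) = 0.594 V.
V_GS = 0.711 + 0.594 = 1.3 V.

V_GS = 1.30 V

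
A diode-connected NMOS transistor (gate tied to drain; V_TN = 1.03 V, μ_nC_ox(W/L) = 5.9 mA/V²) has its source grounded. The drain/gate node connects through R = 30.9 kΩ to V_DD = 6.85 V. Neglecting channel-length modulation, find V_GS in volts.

V_GS = 1.28 V

With gate tied to drain, V_GS = V_DS ≥ V_GS − V_TN, so the device is in saturation.
KCL at the drain: ½ k_n (V_GS − V_TN)² = (V_DD − V_GS)/R.
Let x = V_GS − 1.03. Then 91.2 x² + x − 5.82 = 0, giving x = 0.247 V (positive root), so V_GS = 1.28 V.
I_D = (V_DD − V_GS)/R = (6.85 − 1.28) / 30.9 = 0.18 mA.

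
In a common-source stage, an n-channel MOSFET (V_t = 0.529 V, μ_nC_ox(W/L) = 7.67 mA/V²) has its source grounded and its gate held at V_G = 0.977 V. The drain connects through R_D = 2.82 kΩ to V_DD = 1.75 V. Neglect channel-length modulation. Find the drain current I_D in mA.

V_GS = V_G = 0.977 V, so V_ov = 0.977 − 0.529 = 0.448 V.
Assume saturation: I_D = ½ k_n V_ov² = 0.5 × 7.67 × 0.448² = 0.77 mA, giving V_DS = V_DD − I_D R_D = 1.75 − 0.77 × 2.82 = -0.421 V.
But -0.421 V < V_ov = 0.448 V, so the device is actually in triode.
In triode I_D = k_n[V_ov V_DS − ½ V_DS²] and I_D = (V_DD − V_DS)/R_D. Equating: 10.8 V_DS² − 10.69 V_DS + 1.75 = 0, giving V_DS = 0.207 V (the root below V_ov).
I_D = (1.75 − 0.207) / 2.82 = 0.547 mA.

I_D = 0.547 mA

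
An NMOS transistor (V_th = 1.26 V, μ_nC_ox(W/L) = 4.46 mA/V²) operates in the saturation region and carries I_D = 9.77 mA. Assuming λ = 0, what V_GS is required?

V_GS = 3.35 V

In saturation I_D = ½ k_n (V_GS − V_th)², so V_GS − V_th = √(2 I_D / k_n) = √(2 × 9.77 / 4.46) = 2.09 V.
V_GS = 1.26 + 2.09 = 3.35 V.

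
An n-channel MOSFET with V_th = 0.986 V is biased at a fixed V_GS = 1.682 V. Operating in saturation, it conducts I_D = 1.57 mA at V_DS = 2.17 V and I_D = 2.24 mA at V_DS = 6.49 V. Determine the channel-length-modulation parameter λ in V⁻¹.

λ = 0.126 V⁻¹

With V_GS fixed, I_D ∝ (1 + λ V_DS) in saturation, so I_D2/I_D1 = (1 + λ V_DS2)/(1 + λ V_DS1).
2.24/1.57 = 1.427 = (1 + 6.49 λ)/(1 + 2.17 λ).
Solving: λ (I_D1 V_DS2 − I_D2 V_DS1) = I_D2 − I_D1, so λ = (2.24 − 1.57) / (1.57 × 6.49 − 2.24 × 2.17) = 0.67 / 5.33 = 0.126 V⁻¹.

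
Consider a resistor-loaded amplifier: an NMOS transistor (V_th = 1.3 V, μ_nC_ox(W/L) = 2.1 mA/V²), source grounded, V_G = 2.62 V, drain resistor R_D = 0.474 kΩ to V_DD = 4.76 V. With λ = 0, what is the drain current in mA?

V_GS = V_G = 2.62 V, so V_ov = 2.62 − 1.3 = 1.32 V.
Assume saturation: I_D = ½ k_n V_ov² = 0.5 × 2.1 × 1.32² = 1.83 mA, giving V_DS = V_DD − I_D R_D = 4.76 − 1.83 × 0.474 = 3.89 V.
V_DS = 3.89 V ≥ V_ov = 1.32 V, confirming saturation.

I_D = 1.83 mA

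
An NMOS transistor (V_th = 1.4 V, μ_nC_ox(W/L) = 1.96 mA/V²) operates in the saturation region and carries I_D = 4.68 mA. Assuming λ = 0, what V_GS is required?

In saturation I_D = ½ k_n (V_GS − V_th)², so V_GS − V_th = √(2 I_D / k_n) = √(2 × 4.68 / 1.96) = 2.19 V.
V_GS = 1.4 + 2.19 = 3.59 V.

V_GS = 3.59 V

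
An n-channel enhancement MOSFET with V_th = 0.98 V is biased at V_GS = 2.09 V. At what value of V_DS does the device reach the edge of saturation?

V_DS,sat = 1.11 V

The boundary between triode and saturation is V_DS = V_GS − V_th = V_ov.
V_ov = 2.09 − 0.98 = 1.11 V.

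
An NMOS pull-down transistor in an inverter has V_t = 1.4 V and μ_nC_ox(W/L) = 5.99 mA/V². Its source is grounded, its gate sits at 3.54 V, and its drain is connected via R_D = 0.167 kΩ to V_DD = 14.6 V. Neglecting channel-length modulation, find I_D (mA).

I_D = 13.7 mA

V_GS = V_G = 3.54 V, so V_ov = 3.54 − 1.4 = 2.14 V.
Assume saturation: I_D = ½ k_n V_ov² = 0.5 × 5.99 × 2.14² = 13.7 mA, giving V_DS = V_DD − I_D R_D = 14.6 − 13.7 × 0.167 = 12.3 V.
V_DS = 12.3 V ≥ V_ov = 2.14 V, confirming saturation.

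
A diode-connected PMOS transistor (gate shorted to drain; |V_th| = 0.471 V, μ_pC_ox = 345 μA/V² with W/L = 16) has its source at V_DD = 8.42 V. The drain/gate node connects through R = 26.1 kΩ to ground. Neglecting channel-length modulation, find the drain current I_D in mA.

With gate tied to drain, V_SG = V_SD ≥ V_SG − |V_th|, so the device is in saturation.
k_p = μ_pC_ox · (W/L) = 5.52 mA/V².
KCL at the drain: ½ k_p (V_SG − |V_th|)² = (V_DD − V_SG)/R.
Let x = V_SG − 0.471. Then 72 x² + x − 7.949 = 0, giving x = 0.325 V (positive root), so V_SG = 0.796 V.
I_D = (V_DD − V_SG)/R = (8.42 − 0.796) / 26.1 = 0.292 mA.

I_D = 0.292 mA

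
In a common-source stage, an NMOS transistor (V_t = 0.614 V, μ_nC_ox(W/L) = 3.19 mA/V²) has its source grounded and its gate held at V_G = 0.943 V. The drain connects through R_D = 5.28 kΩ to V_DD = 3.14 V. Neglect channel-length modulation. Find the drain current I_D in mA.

I_D = 0.173 mA

V_GS = V_G = 0.943 V, so V_ov = 0.943 − 0.614 = 0.329 V.
Assume saturation: I_D = ½ k_n V_ov² = 0.5 × 3.19 × 0.329² = 0.173 mA, giving V_DS = V_DD − I_D R_D = 3.14 − 0.173 × 5.28 = 2.23 V.
V_DS = 2.23 V ≥ V_ov = 0.329 V, confirming saturation.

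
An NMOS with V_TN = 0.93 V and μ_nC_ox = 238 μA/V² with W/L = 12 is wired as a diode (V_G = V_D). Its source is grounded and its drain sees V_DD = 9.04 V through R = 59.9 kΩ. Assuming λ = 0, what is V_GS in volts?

With gate tied to drain, V_GS = V_DS ≥ V_GS − V_TN, so the device is in saturation.
k_n = μ_nC_ox · (W/L) = 2.856 mA/V².
KCL at the drain: ½ k_n (V_GS − V_TN)² = (V_DD − V_GS)/R.
Let x = V_GS − 0.93. Then 85.5 x² + x − 8.11 = 0, giving x = 0.302 V (positive root), so V_GS = 1.23 V.
I_D = (V_DD − V_GS)/R = (9.04 − 1.23) / 59.9 = 0.13 mA.

V_GS = 1.23 V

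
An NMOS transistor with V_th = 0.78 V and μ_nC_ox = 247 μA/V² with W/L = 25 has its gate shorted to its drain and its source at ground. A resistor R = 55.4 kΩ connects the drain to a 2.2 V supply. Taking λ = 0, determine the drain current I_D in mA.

With gate tied to drain, V_GS = V_DS ≥ V_GS − V_th, so the device is in saturation.
k_n = μ_nC_ox · (W/L) = 6.175 mA/V².
KCL at the drain: ½ k_n (V_GS − V_th)² = (V_DD − V_GS)/R.
Let x = V_GS − 0.78. Then 171 x² + x − 1.42 = 0, giving x = 0.0882 V (positive root), so V_GS = 0.868 V.
I_D = (V_DD − V_GS)/R = (2.2 − 0.868) / 55.4 = 0.024 mA.

I_D = 0.0240 mA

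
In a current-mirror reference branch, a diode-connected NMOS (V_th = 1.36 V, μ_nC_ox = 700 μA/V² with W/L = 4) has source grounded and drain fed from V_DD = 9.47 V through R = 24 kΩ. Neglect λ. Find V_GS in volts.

With gate tied to drain, V_GS = V_DS ≥ V_GS − V_th, so the device is in saturation.
k_n = μ_nC_ox · (W/L) = 2.8 mA/V².
KCL at the drain: ½ k_n (V_GS − V_th)² = (V_DD − V_GS)/R.
Let x = V_GS − 1.36. Then 33.6 x² + x − 8.11 = 0, giving x = 0.477 V (positive root), so V_GS = 1.84 V.
I_D = (V_DD − V_GS)/R = (9.47 − 1.84) / 24 = 0.318 mA.

V_GS = 1.84 V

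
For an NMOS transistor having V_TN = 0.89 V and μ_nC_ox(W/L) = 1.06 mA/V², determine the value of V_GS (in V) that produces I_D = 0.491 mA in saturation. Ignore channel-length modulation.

V_GS = 1.85 V

In saturation I_D = ½ k_n (V_GS − V_TN)², so V_GS − V_TN = √(2 I_D / k_n) = √(2 × 0.491 / 1.06) = 0.963 V.
V_GS = 0.89 + 0.963 = 1.85 V.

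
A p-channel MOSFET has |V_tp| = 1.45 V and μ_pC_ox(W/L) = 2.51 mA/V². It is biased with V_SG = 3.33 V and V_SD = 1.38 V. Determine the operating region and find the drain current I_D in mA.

V_ov = V_SG − |V_tp| = 3.33 − 1.45 = 1.88 V.
Since V_SD = 1.38 V < V_ov = 1.88 V, the device is in the triode region.
I_D = k_p [V_ov · V_SD − ½ V_SD²] = 2.51 × [1.88 × 1.38 − 0.5 × 1.38²] = 4.12 mA.

Triode; I_D = 4.12 mA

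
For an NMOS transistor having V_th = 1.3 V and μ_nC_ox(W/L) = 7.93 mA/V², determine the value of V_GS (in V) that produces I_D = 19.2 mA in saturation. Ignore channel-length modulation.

V_GS = 3.50 V

In saturation I_D = ½ k_n (V_GS − V_th)², so V_GS − V_th = √(2 I_D / k_n) = √(2 × 19.2 / 7.93) = 2.2 V.
V_GS = 1.3 + 2.2 = 3.5 V.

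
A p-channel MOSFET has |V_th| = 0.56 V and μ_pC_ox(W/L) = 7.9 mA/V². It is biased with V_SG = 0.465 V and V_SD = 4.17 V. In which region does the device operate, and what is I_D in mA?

Cutoff; I_D = 0 mA

V_SG = 0.465 V < |V_th| = 0.56 V, so the transistor is in cutoff.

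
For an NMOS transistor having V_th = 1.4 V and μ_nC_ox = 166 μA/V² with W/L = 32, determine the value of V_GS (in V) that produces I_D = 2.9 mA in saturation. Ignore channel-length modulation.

V_GS = 2.44 V

k_n = μ_nC_ox · (W/L) = 5.312 mA/V².
In saturation I_D = ½ k_n (V_GS − V_th)², so V_GS − V_th = √(2 I_D / k_n) = √(2 × 2.9 / 5.312) = 1.04 V.
V_GS = 1.4 + 1.04 = 2.44 V.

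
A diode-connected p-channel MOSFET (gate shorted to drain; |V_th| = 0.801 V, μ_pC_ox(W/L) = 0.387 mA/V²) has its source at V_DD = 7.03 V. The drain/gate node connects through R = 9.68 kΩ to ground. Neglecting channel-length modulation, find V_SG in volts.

With gate tied to drain, V_SG = V_SD ≥ V_SG − |V_th|, so the device is in saturation.
KCL at the drain: ½ k_p (V_SG − |V_th|)² = (V_DD − V_SG)/R.
Let x = V_SG − 0.801. Then 1.87 x² + x − 6.229 = 0, giving x = 1.58 V (positive root), so V_SG = 2.38 V.
I_D = (V_DD − V_SG)/R = (7.03 − 2.38) / 9.68 = 0.481 mA.

V_SG = 2.38 V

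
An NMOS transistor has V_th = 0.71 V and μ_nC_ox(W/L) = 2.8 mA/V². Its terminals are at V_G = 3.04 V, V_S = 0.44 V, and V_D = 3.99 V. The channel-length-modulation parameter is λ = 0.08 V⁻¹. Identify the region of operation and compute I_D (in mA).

Saturation; I_D = 6.42 mA

V_GS = V_G − V_S = 3.04 − 0.44 = 2.6 V; V_DS = V_D − V_S = 3.99 − 0.44 = 3.55 V.
V_ov = V_GS − V_th = 2.6 − 0.71 = 1.89 V.
Since V_DS = 3.55 V ≥ V_ov = 1.89 V, the device is in saturation.
I_D = ½ k_n V_ov² (1 + λ V_DS) = 0.5 × 2.8 × 1.89² × (1 + 0.08 × 3.55) = 6.42 mA.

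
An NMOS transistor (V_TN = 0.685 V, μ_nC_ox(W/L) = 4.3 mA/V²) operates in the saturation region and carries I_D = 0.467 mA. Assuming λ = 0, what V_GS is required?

In saturation I_D = ½ k_n (V_GS − V_TN)², so V_GS − V_TN = √(2 I_D / k_n) = √(2 × 0.467 / 4.3) = 0.466 V.
V_GS = 0.685 + 0.466 = 1.15 V.

V_GS = 1.15 V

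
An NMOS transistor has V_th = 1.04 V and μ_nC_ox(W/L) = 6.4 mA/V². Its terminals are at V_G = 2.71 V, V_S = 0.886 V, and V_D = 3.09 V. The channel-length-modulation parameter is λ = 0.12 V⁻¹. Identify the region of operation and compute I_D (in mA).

V_GS = V_G − V_S = 2.71 − 0.886 = 1.82 V; V_DS = V_D − V_S = 3.09 − 0.886 = 2.2 V.
V_ov = V_GS − V_th = 1.82 − 1.04 = 0.784 V.
Since V_DS = 2.2 V ≥ V_ov = 0.784 V, the device is in saturation.
I_D = ½ k_n V_ov² (1 + λ V_DS) = 0.5 × 6.4 × 0.784² × (1 + 0.12 × 2.2) = 2.49 mA.

Saturation; I_D = 2.49 mA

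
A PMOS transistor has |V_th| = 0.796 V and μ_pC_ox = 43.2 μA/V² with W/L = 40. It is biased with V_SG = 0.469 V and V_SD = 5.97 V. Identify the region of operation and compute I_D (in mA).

V_SG = 0.469 V < |V_th| = 0.796 V, so the transistor is in cutoff.

Cutoff; I_D = 0 mA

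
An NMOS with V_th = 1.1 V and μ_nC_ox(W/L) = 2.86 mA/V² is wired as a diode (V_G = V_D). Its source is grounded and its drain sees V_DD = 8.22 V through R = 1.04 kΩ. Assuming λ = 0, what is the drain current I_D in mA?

I_D = 5.04 mA

With gate tied to drain, V_GS = V_DS ≥ V_GS − V_th, so the device is in saturation.
KCL at the drain: ½ k_n (V_GS − V_th)² = (V_DD − V_GS)/R.
Let x = V_GS − 1.1. Then 1.49 x² + x − 7.12 = 0, giving x = 1.88 V (positive root), so V_GS = 2.98 V.
I_D = (V_DD − V_GS)/R = (8.22 − 2.98) / 1.04 = 5.04 mA.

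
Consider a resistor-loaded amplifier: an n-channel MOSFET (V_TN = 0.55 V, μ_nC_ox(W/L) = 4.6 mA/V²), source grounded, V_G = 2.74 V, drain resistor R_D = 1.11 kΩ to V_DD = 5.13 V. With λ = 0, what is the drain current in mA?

I_D = 4.20 mA

V_GS = V_G = 2.74 V, so V_ov = 2.74 − 0.55 = 2.19 V.
Assume saturation: I_D = ½ k_n V_ov² = 0.5 × 4.6 × 2.19² = 11 mA, giving V_DS = V_DD − I_D R_D = 5.13 − 11 × 1.11 = -7.11 V.
But -7.11 V < V_ov = 2.19 V, so the device is actually in triode.
In triode I_D = k_n[V_ov V_DS − ½ V_DS²] and I_D = (V_DD − V_DS)/R_D. Equating: 2.55 V_DS² − 12.18 V_DS + 5.13 = 0, giving V_DS = 0.467 V (the root below V_ov).
I_D = (5.13 − 0.467) / 1.11 = 4.2 mA.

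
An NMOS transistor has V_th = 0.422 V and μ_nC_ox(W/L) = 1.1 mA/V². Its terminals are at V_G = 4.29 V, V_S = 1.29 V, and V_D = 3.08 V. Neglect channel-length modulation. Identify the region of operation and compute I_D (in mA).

V_GS = V_G − V_S = 4.29 − 1.29 = 3 V; V_DS = V_D − V_S = 3.08 − 1.29 = 1.79 V.
V_ov = V_GS − V_th = 3 − 0.422 = 2.58 V.
Since V_DS = 1.79 V < V_ov = 2.58 V, the device is in the triode region.
I_D = k_n [V_ov · V_DS − ½ V_DS²] = 1.1 × [2.58 × 1.79 − 0.5 × 1.79²] = 3.31 mA.

Triode; I_D = 3.31 mA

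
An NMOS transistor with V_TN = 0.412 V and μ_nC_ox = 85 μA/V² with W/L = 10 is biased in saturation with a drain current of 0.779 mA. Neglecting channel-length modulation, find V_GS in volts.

k_n = μ_nC_ox · (W/L) = 0.85 mA/V².
In saturation I_D = ½ k_n (V_GS − V_TN)², so V_GS − V_TN = √(2 I_D / k_n) = √(2 × 0.779 / 0.85) = 1.35 V.
V_GS = 0.412 + 1.35 = 1.77 V.

V_GS = 1.77 V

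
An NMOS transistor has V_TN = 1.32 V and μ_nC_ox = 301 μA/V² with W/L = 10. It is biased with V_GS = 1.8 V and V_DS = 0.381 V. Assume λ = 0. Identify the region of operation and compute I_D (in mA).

k_n = μ_nC_ox · (W/L) = 3.01 mA/V².
V_ov = V_GS − V_TN = 1.8 − 1.32 = 0.48 V.
Since V_DS = 0.381 V < V_ov = 0.48 V, the device is in the triode region.
I_D = k_n [V_ov · V_DS − ½ V_DS²] = 3.01 × [0.48 × 0.381 − 0.5 × 0.381²] = 0.332 mA.

Triode; I_D = 0.332 mA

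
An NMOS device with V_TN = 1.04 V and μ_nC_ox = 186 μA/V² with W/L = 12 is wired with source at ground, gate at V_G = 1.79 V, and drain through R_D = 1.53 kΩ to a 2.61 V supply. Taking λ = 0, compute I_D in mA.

V_GS = V_G = 1.79 V, so V_ov = 1.79 − 1.04 = 0.75 V.
k_n = μ_nC_ox · (W/L) = 2.232 mA/V².
Assume saturation: I_D = ½ k_n V_ov² = 0.5 × 2.232 × 0.75² = 0.628 mA, giving V_DS = V_DD − I_D R_D = 2.61 − 0.628 × 1.53 = 1.65 V.
V_DS = 1.65 V ≥ V_ov = 0.75 V, confirming saturation.

I_D = 0.628 mA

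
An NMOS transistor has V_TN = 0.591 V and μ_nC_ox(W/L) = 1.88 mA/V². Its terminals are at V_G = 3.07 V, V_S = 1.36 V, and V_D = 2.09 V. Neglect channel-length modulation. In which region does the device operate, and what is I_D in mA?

V_GS = V_G − V_S = 3.07 − 1.36 = 1.71 V; V_DS = V_D − V_S = 2.09 − 1.36 = 0.73 V.
V_ov = V_GS − V_TN = 1.71 − 0.591 = 1.12 V.
Since V_DS = 0.73 V < V_ov = 1.12 V, the device is in the triode region.
I_D = k_n [V_ov · V_DS − ½ V_DS²] = 1.88 × [1.12 × 0.73 − 0.5 × 0.73²] = 1.03 mA.

Triode; I_D = 1.03 mA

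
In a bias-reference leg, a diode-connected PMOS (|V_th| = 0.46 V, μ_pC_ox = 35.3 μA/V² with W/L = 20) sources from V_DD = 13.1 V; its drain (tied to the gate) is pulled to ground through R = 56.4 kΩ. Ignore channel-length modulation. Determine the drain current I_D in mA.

With gate tied to drain, V_SG = V_SD ≥ V_SG − |V_th|, so the device is in saturation.
k_p = μ_pC_ox · (W/L) = 0.706 mA/V².
KCL at the drain: ½ k_p (V_SG − |V_th|)² = (V_DD − V_SG)/R.
Let x = V_SG − 0.46. Then 19.9 x² + x − 12.64 = 0, giving x = 0.772 V (positive root), so V_SG = 1.23 V.
I_D = (V_DD − V_SG)/R = (13.1 − 1.23) / 56.4 = 0.21 mA.

I_D = 0.210 mA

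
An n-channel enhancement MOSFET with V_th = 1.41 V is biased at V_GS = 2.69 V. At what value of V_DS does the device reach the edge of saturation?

V_DS,sat = 1.28 V

The boundary between triode and saturation is V_DS = V_GS − V_th = V_ov.
V_ov = 2.69 − 1.41 = 1.28 V.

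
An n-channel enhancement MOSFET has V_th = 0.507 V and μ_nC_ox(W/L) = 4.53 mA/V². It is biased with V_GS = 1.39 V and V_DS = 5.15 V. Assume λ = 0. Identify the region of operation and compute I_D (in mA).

V_ov = V_GS − V_th = 1.39 − 0.507 = 0.883 V.
Since V_DS = 5.15 V ≥ V_ov = 0.883 V, the device is in saturation.
I_D = ½ k_n V_ov² = 0.5 × 4.53 × 0.883² = 1.77 mA.

Saturation; I_D = 1.77 mA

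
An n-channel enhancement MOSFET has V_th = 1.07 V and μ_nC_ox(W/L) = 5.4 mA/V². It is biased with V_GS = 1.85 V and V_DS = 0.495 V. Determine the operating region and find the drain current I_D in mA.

V_ov = V_GS − V_th = 1.85 − 1.07 = 0.78 V.
Since V_DS = 0.495 V < V_ov = 0.78 V, the device is in the triode region.
I_D = k_n [V_ov · V_DS − ½ V_DS²] = 5.4 × [0.78 × 0.495 − 0.5 × 0.495²] = 1.42 mA.

Triode; I_D = 1.42 mA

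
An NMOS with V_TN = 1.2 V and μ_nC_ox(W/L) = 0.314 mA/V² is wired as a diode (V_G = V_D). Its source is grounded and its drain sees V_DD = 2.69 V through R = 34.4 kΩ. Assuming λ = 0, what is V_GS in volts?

With gate tied to drain, V_GS = V_DS ≥ V_GS − V_TN, so the device is in saturation.
KCL at the drain: ½ k_n (V_GS − V_TN)² = (V_DD − V_GS)/R.
Let x = V_GS − 1.2. Then 5.4 x² + x − 1.49 = 0, giving x = 0.441 V (positive root), so V_GS = 1.64 V.
I_D = (V_DD − V_GS)/R = (2.69 − 1.64) / 34.4 = 0.0305 mA.

V_GS = 1.64 V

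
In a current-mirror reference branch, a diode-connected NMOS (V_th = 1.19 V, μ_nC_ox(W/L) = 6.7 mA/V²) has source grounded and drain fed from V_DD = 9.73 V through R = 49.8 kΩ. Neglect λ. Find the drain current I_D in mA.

I_D = 0.167 mA

With gate tied to drain, V_GS = V_DS ≥ V_GS − V_th, so the device is in saturation.
KCL at the drain: ½ k_n (V_GS − V_th)² = (V_DD − V_GS)/R.
Let x = V_GS − 1.19. Then 167 x² + x − 8.54 = 0, giving x = 0.223 V (positive root), so V_GS = 1.41 V.
I_D = (V_DD − V_GS)/R = (9.73 − 1.41) / 49.8 = 0.167 mA.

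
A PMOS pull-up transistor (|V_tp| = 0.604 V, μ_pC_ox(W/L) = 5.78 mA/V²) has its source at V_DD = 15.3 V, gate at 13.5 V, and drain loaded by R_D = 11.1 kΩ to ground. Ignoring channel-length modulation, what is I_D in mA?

I_D = 1.36 mA

V_SG = V_DD − V_G = 15.3 − 13.5 = 1.8 V, so V_ov = 1.8 − 0.604 = 1.2 V.
Assume saturation: I_D = ½ k_p V_ov² = 0.5 × 5.78 × 1.2² = 4.13 mA, giving V_SD = V_DD − I_D R_D = 15.3 − 4.13 × 11.1 = -30.6 V.
But -30.6 V < V_ov = 1.2 V, so the device is actually in triode.
In triode I_D = k_p[V_ov V_SD − ½ V_SD²] and I_D = (V_DD − V_SD)/R_D. Equating: 32.1 V_SD² − 77.73 V_SD + 15.3 = 0, giving V_SD = 0.216 V (the root below V_ov).
I_D = (15.3 − 0.216) / 11.1 = 1.36 mA.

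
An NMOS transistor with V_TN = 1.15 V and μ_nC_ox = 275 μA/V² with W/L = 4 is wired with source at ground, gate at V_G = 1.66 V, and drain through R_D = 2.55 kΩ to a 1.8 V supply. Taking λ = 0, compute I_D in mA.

I_D = 0.143 mA

V_GS = V_G = 1.66 V, so V_ov = 1.66 − 1.15 = 0.51 V.
k_n = μ_nC_ox · (W/L) = 1.1 mA/V².
Assume saturation: I_D = ½ k_n V_ov² = 0.5 × 1.1 × 0.51² = 0.143 mA, giving V_DS = V_DD − I_D R_D = 1.8 − 0.143 × 2.55 = 1.44 V.
V_DS = 1.44 V ≥ V_ov = 0.51 V, confirming saturation.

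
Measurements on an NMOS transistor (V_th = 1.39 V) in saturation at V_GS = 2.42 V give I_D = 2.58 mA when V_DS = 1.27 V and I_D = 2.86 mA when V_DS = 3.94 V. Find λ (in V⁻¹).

λ = 0.0429 V⁻¹

With V_GS fixed, I_D ∝ (1 + λ V_DS) in saturation, so I_D2/I_D1 = (1 + λ V_DS2)/(1 + λ V_DS1).
2.86/2.58 = 1.109 = (1 + 3.94 λ)/(1 + 1.27 λ).
Solving: λ (I_D1 V_DS2 − I_D2 V_DS1) = I_D2 − I_D1, so λ = (2.86 − 2.58) / (2.58 × 3.94 − 2.86 × 1.27) = 0.28 / 6.53 = 0.0429 V⁻¹.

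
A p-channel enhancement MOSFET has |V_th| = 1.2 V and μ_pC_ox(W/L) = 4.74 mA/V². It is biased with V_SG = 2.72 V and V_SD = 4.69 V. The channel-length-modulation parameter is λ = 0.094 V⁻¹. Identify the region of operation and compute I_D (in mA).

Saturation; I_D = 7.89 mA

V_ov = V_SG − |V_th| = 2.72 − 1.2 = 1.52 V.
Since V_SD = 4.69 V ≥ V_ov = 1.52 V, the device is in saturation.
I_D = ½ k_p V_ov² (1 + λ V_SD) = 0.5 × 4.74 × 1.52² × (1 + 0.094 × 4.69) = 7.89 mA.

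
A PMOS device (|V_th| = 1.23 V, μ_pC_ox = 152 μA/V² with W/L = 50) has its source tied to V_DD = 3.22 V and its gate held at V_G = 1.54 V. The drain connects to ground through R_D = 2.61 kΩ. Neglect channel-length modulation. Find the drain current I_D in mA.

V_SG = V_DD − V_G = 3.22 − 1.54 = 1.68 V, so V_ov = 1.68 − 1.23 = 0.45 V.
k_p = μ_pC_ox · (W/L) = 7.6 mA/V².
Assume saturation: I_D = ½ k_p V_ov² = 0.5 × 7.6 × 0.45² = 0.77 mA, giving V_SD = V_DD − I_D R_D = 3.22 − 0.77 × 2.61 = 1.21 V.
V_SD = 1.21 V ≥ V_ov = 0.45 V, confirming saturation.

I_D = 0.770 mA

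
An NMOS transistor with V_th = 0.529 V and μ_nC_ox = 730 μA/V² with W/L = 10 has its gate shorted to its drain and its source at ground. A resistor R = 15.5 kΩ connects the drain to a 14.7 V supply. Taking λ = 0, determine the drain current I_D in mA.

With gate tied to drain, V_GS = V_DS ≥ V_GS − V_th, so the device is in saturation.
k_n = μ_nC_ox · (W/L) = 7.3 mA/V².
KCL at the drain: ½ k_n (V_GS − V_th)² = (V_DD − V_GS)/R.
Let x = V_GS − 0.529. Then 56.6 x² + x − 14.17 = 0, giving x = 0.492 V (positive root), so V_GS = 1.02 V.
I_D = (V_DD − V_GS)/R = (14.7 − 1.02) / 15.5 = 0.883 mA.

I_D = 0.883 mA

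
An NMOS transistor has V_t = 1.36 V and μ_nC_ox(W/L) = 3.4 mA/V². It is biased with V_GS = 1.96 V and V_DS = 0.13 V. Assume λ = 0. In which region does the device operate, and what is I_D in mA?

Triode; I_D = 0.236 mA

V_ov = V_GS − V_t = 1.96 − 1.36 = 0.6 V.
Since V_DS = 0.13 V < V_ov = 0.6 V, the device is in the triode region.
I_D = k_n [V_ov · V_DS − ½ V_DS²] = 3.4 × [0.6 × 0.13 − 0.5 × 0.13²] = 0.236 mA.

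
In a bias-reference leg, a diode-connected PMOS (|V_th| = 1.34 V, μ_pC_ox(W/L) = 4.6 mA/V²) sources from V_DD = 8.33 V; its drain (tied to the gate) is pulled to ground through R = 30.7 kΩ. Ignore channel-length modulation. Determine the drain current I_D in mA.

I_D = 0.218 mA

With gate tied to drain, V_SG = V_SD ≥ V_SG − |V_th|, so the device is in saturation.
KCL at the drain: ½ k_p (V_SG − |V_th|)² = (V_DD − V_SG)/R.
Let x = V_SG − 1.34. Then 70.6 x² + x − 6.99 = 0, giving x = 0.308 V (positive root), so V_SG = 1.65 V.
I_D = (V_DD − V_SG)/R = (8.33 − 1.65) / 30.7 = 0.218 mA.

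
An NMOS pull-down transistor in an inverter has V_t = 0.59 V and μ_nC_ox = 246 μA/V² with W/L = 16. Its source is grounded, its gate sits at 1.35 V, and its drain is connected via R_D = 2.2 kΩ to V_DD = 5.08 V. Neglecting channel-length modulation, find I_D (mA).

V_GS = V_G = 1.35 V, so V_ov = 1.35 − 0.59 = 0.76 V.
k_n = μ_nC_ox · (W/L) = 3.936 mA/V².
Assume saturation: I_D = ½ k_n V_ov² = 0.5 × 3.936 × 0.76² = 1.14 mA, giving V_DS = V_DD − I_D R_D = 5.08 − 1.14 × 2.2 = 2.58 V.
V_DS = 2.58 V ≥ V_ov = 0.76 V, confirming saturation.

I_D = 1.14 mA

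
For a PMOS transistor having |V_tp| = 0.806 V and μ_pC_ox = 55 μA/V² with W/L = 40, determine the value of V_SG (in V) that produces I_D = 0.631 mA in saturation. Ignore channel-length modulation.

k_p = μ_pC_ox · (W/L) = 2.2 mA/V².
In saturation I_D = ½ k_p (V_SG − |V_tp|)², so V_SG − |V_tp| = √(2 I_D / k_p) = √(2 × 0.631 / 2.2) = 0.757 V.
V_SG = 0.806 + 0.757 = 1.56 V.

V_SG = 1.56 V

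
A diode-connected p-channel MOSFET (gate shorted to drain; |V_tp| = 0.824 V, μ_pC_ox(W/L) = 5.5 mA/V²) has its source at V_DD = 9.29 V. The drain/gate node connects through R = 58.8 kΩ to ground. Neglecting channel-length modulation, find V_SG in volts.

With gate tied to drain, V_SG = V_SD ≥ V_SG − |V_tp|, so the device is in saturation.
KCL at the drain: ½ k_p (V_SG − |V_tp|)² = (V_DD − V_SG)/R.
Let x = V_SG − 0.824. Then 162 x² + x − 8.466 = 0, giving x = 0.226 V (positive root), so V_SG = 1.05 V.
I_D = (V_DD − V_SG)/R = (9.29 − 1.05) / 58.8 = 0.14 mA.

V_SG = 1.05 V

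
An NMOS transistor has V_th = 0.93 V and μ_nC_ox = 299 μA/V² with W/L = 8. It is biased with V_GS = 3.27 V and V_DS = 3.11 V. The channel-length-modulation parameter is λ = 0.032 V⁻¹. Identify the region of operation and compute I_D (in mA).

k_n = μ_nC_ox · (W/L) = 2.392 mA/V².
V_ov = V_GS − V_th = 3.27 − 0.93 = 2.34 V.
Since V_DS = 3.11 V ≥ V_ov = 2.34 V, the device is in saturation.
I_D = ½ k_n V_ov² (1 + λ V_DS) = 0.5 × 2.392 × 2.34² × (1 + 0.032 × 3.11) = 7.2 mA.

Saturation; I_D = 7.20 mA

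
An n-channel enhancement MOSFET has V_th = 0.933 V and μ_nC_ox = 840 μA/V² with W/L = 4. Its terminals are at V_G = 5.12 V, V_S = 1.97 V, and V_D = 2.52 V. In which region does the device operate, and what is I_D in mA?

Triode; I_D = 3.59 mA

V_GS = V_G − V_S = 5.12 − 1.97 = 3.15 V; V_DS = V_D − V_S = 2.52 − 1.97 = 0.55 V.
k_n = μ_nC_ox · (W/L) = 3.36 mA/V².
V_ov = V_GS − V_th = 3.15 − 0.933 = 2.22 V.
Since V_DS = 0.55 V < V_ov = 2.22 V, the device is in the triode region.
I_D = k_n [V_ov · V_DS − ½ V_DS²] = 3.36 × [2.22 × 0.55 − 0.5 × 0.55²] = 3.59 mA.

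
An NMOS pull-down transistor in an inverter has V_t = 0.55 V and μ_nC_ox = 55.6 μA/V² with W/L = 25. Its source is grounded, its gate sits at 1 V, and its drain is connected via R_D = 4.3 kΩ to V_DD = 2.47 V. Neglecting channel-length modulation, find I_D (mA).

I_D = 0.141 mA

V_GS = V_G = 1 V, so V_ov = 1 − 0.55 = 0.45 V.
k_n = μ_nC_ox · (W/L) = 1.39 mA/V².
Assume saturation: I_D = ½ k_n V_ov² = 0.5 × 1.39 × 0.45² = 0.141 mA, giving V_DS = V_DD − I_D R_D = 2.47 − 0.141 × 4.3 = 1.86 V.
V_DS = 1.86 V ≥ V_ov = 0.45 V, confirming saturation.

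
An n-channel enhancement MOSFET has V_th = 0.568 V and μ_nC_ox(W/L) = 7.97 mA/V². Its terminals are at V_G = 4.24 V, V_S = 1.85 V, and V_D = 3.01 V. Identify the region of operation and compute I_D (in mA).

V_GS = V_G − V_S = 4.24 − 1.85 = 2.39 V; V_DS = V_D − V_S = 3.01 − 1.85 = 1.16 V.
V_ov = V_GS − V_th = 2.39 − 0.568 = 1.82 V.
Since V_DS = 1.16 V < V_ov = 1.82 V, the device is in the triode region.
I_D = k_n [V_ov · V_DS − ½ V_DS²] = 7.97 × [1.82 × 1.16 − 0.5 × 1.16²] = 11.5 mA.

Triode; I_D = 11.5 mA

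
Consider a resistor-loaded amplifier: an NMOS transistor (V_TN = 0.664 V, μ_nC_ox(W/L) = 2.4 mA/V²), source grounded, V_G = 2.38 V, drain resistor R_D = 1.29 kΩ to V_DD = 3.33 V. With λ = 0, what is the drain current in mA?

I_D = 2.10 mA

V_GS = V_G = 2.38 V, so V_ov = 2.38 − 0.664 = 1.72 V.
Assume saturation: I_D = ½ k_n V_ov² = 0.5 × 2.4 × 1.72² = 3.53 mA, giving V_DS = V_DD − I_D R_D = 3.33 − 3.53 × 1.29 = -1.23 V.
But -1.23 V < V_ov = 1.72 V, so the device is actually in triode.
In triode I_D = k_n[V_ov V_DS − ½ V_DS²] and I_D = (V_DD − V_DS)/R_D. Equating: 1.55 V_DS² − 6.313 V_DS + 3.33 = 0, giving V_DS = 0.623 V (the root below V_ov).
I_D = (3.33 − 0.623) / 1.29 = 2.1 mA.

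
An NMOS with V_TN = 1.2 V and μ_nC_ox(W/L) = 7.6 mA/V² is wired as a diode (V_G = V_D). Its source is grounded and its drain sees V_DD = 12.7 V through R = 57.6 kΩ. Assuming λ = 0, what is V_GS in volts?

With gate tied to drain, V_GS = V_DS ≥ V_GS − V_TN, so the device is in saturation.
KCL at the drain: ½ k_n (V_GS − V_TN)² = (V_DD − V_GS)/R.
Let x = V_GS − 1.2. Then 219 x² + x − 11.5 = 0, giving x = 0.227 V (positive root), so V_GS = 1.43 V.
I_D = (V_DD − V_GS)/R = (12.7 − 1.43) / 57.6 = 0.196 mA.

V_GS = 1.43 V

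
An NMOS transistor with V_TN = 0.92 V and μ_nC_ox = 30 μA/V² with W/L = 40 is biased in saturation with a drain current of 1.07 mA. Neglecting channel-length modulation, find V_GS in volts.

k_n = μ_nC_ox · (W/L) = 1.2 mA/V².
In saturation I_D = ½ k_n (V_GS − V_TN)², so V_GS − V_TN = √(2 I_D / k_n) = √(2 × 1.07 / 1.2) = 1.34 V.
V_GS = 0.92 + 1.34 = 2.26 V.

V_GS = 2.26 V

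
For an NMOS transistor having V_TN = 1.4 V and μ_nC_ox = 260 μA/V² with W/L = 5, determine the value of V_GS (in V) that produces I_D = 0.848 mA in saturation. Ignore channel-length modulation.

k_n = μ_nC_ox · (W/L) = 1.3 mA/V².
In saturation I_D = ½ k_n (V_GS − V_TN)², so V_GS − V_TN = √(2 I_D / k_n) = √(2 × 0.848 / 1.3) = 1.14 V.
V_GS = 1.4 + 1.14 = 2.54 V.

V_GS = 2.54 V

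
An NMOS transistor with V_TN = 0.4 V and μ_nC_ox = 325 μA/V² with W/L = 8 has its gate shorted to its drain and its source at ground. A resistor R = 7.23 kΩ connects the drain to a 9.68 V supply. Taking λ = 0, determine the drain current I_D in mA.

I_D = 1.15 mA

With gate tied to drain, V_GS = V_DS ≥ V_GS − V_TN, so the device is in saturation.
k_n = μ_nC_ox · (W/L) = 2.6 mA/V².
KCL at the drain: ½ k_n (V_GS − V_TN)² = (V_DD − V_GS)/R.
Let x = V_GS − 0.4. Then 9.4 x² + x − 9.28 = 0, giving x = 0.942 V (positive root), so V_GS = 1.34 V.
I_D = (V_DD − V_GS)/R = (9.68 − 1.34) / 7.23 = 1.15 mA.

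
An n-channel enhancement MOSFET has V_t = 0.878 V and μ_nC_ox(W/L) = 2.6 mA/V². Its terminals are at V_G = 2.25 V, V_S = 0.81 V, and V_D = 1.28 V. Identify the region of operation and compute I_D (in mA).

V_GS = V_G − V_S = 2.25 − 0.81 = 1.44 V; V_DS = V_D − V_S = 1.28 − 0.81 = 0.47 V.
V_ov = V_GS − V_t = 1.44 − 0.878 = 0.562 V.
Since V_DS = 0.47 V < V_ov = 0.562 V, the device is in the triode region.
I_D = k_n [V_ov · V_DS − ½ V_DS²] = 2.6 × [0.562 × 0.47 − 0.5 × 0.47²] = 0.4 mA.

Triode; I_D = 0.400 mA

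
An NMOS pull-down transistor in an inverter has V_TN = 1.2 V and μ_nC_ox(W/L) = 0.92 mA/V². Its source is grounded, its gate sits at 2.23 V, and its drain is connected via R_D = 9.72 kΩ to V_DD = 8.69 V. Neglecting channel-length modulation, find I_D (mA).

V_GS = V_G = 2.23 V, so V_ov = 2.23 − 1.2 = 1.03 V.
Assume saturation: I_D = ½ k_n V_ov² = 0.5 × 0.92 × 1.03² = 0.488 mA, giving V_DS = V_DD − I_D R_D = 8.69 − 0.488 × 9.72 = 3.95 V.
V_DS = 3.95 V ≥ V_ov = 1.03 V, confirming saturation.

I_D = 0.488 mA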